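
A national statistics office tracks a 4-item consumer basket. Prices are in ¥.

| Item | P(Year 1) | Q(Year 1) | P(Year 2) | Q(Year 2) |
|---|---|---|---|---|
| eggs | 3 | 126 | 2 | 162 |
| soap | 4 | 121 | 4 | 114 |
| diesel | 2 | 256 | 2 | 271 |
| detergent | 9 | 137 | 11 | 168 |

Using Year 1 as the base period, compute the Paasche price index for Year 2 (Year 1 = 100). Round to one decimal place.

Paasche price index uses current-period quantities as weights.
ΣP(Year 2)·Q(Year 2) = 2×162 + 4×114 + 2×271 + 11×168 = 324 + 456 + 542 + 1848 = 3170
ΣP(Year 1)·Q(Year 2) = 3×162 + 4×114 + 2×271 + 9×168 = 486 + 456 + 542 + 1512 = 2996
Index = 3170 / 2996 × 100 = 105.8077

105.8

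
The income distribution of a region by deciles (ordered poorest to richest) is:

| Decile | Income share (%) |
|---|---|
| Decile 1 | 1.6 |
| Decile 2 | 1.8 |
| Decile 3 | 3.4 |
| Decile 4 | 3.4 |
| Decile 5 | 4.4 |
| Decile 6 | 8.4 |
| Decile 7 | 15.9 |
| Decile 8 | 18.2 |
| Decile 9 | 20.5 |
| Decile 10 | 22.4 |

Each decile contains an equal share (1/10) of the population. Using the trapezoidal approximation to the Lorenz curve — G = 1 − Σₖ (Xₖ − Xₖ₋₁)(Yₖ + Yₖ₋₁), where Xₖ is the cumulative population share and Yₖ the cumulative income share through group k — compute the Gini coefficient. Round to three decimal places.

Cumulative income shares Yₖ: 0.0160, 0.0340, 0.0680, 0.1020, 0.1460, 0.2300, 0.3890, 0.5710, 0.7760, 1.0000
Σ (Xₖ−Xₖ₋₁)(Yₖ+Yₖ₋₁) = (1/10)(0.0160+0.0000) + (1/10)(0.0340+0.0160) + (1/10)(0.0680+0.0340) + (1/10)(0.1020+0.0680) + (1/10)(0.1460+0.1020) + (1/10)(0.2300+0.1460) + (1/10)(0.3890+0.2300) + (1/10)(0.5710+0.3890) + (1/10)(0.7760+0.5710) + (1/10)(1.0000+0.7760)
  = 0.0016 + 0.0050 + 0.0102 + 0.0170 + 0.0248 + 0.0376 + 0.0619 + 0.0960 + 0.1347 + 0.1776 = 0.5664
G = 1 − 0.5664 = 0.4336

0.434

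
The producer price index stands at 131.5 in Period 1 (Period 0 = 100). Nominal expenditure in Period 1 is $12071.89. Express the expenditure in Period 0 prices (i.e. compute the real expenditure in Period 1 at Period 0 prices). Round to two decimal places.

9180.14

Real = Nominal ÷ (Index/100) = 12071.89 ÷ (131.5/100)
     = 12071.89 ÷ 1.315 = 9180.1445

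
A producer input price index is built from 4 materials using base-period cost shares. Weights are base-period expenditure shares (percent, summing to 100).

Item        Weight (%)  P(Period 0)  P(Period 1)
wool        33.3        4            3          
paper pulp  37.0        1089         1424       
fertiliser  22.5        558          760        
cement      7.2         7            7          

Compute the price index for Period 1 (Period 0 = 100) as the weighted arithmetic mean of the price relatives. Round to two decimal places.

111.20

wool: 33.3 × (3/4) = 33.3 × 0.750000 = 24.9750
paper pulp: 37.0 × (1424/1089) = 37.0 × 1.307622 = 48.3820
fertiliser: 22.5 × (760/558) = 22.5 × 1.362007 = 30.6452
cement: 7.2 × (7/7) = 7.2 × 1.000000 = 7.2000
Index = Σ wᵢ·(p₁ᵢ/p₀ᵢ) = 24.9750 + 48.3820 + 30.6452 + 7.2000 = 111.2022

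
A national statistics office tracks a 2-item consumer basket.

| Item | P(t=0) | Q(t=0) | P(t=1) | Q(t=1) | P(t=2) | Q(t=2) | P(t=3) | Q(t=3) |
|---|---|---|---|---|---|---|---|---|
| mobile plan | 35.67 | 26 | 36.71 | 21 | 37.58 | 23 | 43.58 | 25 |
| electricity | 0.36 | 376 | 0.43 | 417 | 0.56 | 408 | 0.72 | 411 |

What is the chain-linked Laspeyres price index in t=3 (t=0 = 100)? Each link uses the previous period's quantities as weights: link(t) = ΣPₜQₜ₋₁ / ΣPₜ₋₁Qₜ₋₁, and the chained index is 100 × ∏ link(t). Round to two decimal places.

134.06

Link t=0→t=1:
ΣP(t=1)Q(t=0) = 36.71×26 + 0.43×376 = 954.46 + 161.68 = 1116.14
ΣP(t=0)Q(t=0) = 35.67×26 + 0.36×376 = 927.42 + 135.36 = 1062.78
link = 1116.14/1062.78 = 1.050208
Link t=1→t=2:
ΣP(t=2)Q(t=1) = 37.58×21 + 0.56×417 = 789.18 + 233.52 = 1022.7
ΣP(t=1)Q(t=1) = 36.71×21 + 0.43×417 = 770.91 + 179.31 = 950.22
link = 1022.7/950.22 = 1.076277
Link t=2→t=3:
ΣP(t=3)Q(t=2) = 43.58×23 + 0.72×408 = 1002.34 + 293.76 = 1296.1
ΣP(t=2)Q(t=2) = 37.58×23 + 0.56×408 = 864.34 + 228.48 = 1092.82
link = 1296.1/1092.82 = 1.186014
Chained index = 100 × 1.050208 × 1.076277 × 1.186014 = 134.0569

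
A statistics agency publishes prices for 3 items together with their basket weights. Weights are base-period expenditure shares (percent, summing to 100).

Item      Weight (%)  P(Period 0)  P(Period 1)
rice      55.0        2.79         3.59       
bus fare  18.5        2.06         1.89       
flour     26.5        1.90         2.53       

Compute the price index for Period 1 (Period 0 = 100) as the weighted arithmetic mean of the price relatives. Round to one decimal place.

123.0

rice: 55.0 × (3.59/2.79) = 55.0 × 1.286738 = 70.7706
bus fare: 18.5 × (1.89/2.06) = 18.5 × 0.917476 = 16.9733
flour: 26.5 × (2.53/1.90) = 26.5 × 1.331579 = 35.2868
Index = Σ wᵢ·(p₁ᵢ/p₀ᵢ) = 70.7706 + 16.9733 + 35.2868 = 123.0308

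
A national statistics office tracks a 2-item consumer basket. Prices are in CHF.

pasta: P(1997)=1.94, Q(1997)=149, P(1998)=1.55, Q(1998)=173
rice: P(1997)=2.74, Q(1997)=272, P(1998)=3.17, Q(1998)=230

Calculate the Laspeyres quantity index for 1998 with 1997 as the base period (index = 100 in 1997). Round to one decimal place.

93.4

Laspeyres quantity index uses base-period prices as weights.
ΣP(1997)·Q(1998) = 1.94×173 + 2.74×230 = 335.62 + 630.2 = 965.82
ΣP(1997)·Q(1997) = 1.94×149 + 2.74×272 = 289.06 + 745.28 = 1034.34
Index = 965.82 / 1034.34 × 100 = 93.3755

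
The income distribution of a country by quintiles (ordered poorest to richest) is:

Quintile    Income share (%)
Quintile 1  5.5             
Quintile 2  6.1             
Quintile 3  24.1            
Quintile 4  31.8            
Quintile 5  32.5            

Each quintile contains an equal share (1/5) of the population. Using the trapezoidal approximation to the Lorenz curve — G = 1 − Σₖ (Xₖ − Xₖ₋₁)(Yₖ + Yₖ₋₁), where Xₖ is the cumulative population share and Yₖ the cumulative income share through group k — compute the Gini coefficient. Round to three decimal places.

Cumulative income shares Yₖ: 0.0550, 0.1160, 0.3570, 0.6750, 1.0000
Σ (Xₖ−Xₖ₋₁)(Yₖ+Yₖ₋₁) = (1/5)(0.0550+0.0000) + (1/5)(0.1160+0.0550) + (1/5)(0.3570+0.1160) + (1/5)(0.6750+0.3570) + (1/5)(1.0000+0.6750)
  = 0.0110 + 0.0342 + 0.0946 + 0.2064 + 0.3350 = 0.6812
G = 1 − 0.6812 = 0.3188

0.319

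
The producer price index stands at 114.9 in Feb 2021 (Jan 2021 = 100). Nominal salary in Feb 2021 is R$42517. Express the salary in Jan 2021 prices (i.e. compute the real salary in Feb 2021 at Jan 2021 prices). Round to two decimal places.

Real = Nominal ÷ (Index/100) = 42517 ÷ (114.9/100)
     = 42517 ÷ 1.149 = 37003.4813

37003.48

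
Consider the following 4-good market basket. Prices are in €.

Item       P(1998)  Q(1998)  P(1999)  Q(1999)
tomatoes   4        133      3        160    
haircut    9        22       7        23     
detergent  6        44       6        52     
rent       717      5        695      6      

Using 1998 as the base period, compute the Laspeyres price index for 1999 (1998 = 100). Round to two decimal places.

Laspeyres price index uses base-period quantities as weights.
ΣP(1999)·Q(1998) = 3×133 + 7×22 + 6×44 + 695×5 = 399 + 154 + 264 + 3475 = 4292
ΣP(1998)·Q(1998) = 4×133 + 9×22 + 6×44 + 717×5 = 532 + 198 + 264 + 3585 = 4579
Index = 4292 / 4579 × 100 = 93.7323

93.73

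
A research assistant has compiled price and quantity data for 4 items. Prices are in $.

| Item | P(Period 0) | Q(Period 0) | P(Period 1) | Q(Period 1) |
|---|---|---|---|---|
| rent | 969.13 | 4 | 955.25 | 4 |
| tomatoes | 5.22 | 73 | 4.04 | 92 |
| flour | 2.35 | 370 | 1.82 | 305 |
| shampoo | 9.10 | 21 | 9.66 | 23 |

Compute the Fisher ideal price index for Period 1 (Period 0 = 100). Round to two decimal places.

93.97

Laspeyres component (base-period weights):
ΣP(Period 1)Q(Period 0) = 955.25×4 + 4.04×73 + 1.82×370 + 9.66×21 = 3821 + 294.92 + 673.4 + 202.86 = 4992.18
ΣP(Period 0)Q(Period 0) = 969.13×4 + 5.22×73 + 2.35×370 + 9.10×21 = 3876.52 + 381.06 + 869.5 + 191.1 = 5318.18
L = 4992.18 / 5318.18 × 100 = 93.8701
Paasche component (current-period weights):
ΣP(Period 1)Q(Period 1) = 955.25×4 + 4.04×92 + 1.82×305 + 9.66×23 = 3821 + 371.68 + 555.1 + 222.18 = 4969.96
ΣP(Period 0)Q(Period 1) = 969.13×4 + 5.22×92 + 2.35×305 + 9.10×23 = 3876.52 + 480.24 + 716.75 + 209.3 = 5282.81
P = 4969.96 / 5282.81 × 100 = 94.0780
Fisher = √(L × P) = √(93.8701 × 94.0780) = 93.9740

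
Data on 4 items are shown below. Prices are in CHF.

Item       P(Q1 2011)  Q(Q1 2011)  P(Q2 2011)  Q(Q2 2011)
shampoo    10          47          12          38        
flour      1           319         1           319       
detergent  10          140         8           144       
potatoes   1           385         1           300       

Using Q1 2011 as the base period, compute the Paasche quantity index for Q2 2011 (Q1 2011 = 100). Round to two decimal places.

93.26

Paasche quantity index uses current-period prices as weights.
ΣP(Q2 2011)·Q(Q2 2011) = 12×38 + 1×319 + 8×144 + 1×300 = 456 + 319 + 1152 + 300 = 2227
ΣP(Q2 2011)·Q(Q1 2011) = 12×47 + 1×319 + 8×140 + 1×385 = 564 + 319 + 1120 + 385 = 2388
Index = 2227 / 2388 × 100 = 93.2580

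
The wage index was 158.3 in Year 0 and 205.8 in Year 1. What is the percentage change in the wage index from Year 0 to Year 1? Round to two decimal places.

Change = (205.8 − 158.3) / 158.3 × 100
       = 47.5 / 158.3 × 100 = 30.0063%

30.01%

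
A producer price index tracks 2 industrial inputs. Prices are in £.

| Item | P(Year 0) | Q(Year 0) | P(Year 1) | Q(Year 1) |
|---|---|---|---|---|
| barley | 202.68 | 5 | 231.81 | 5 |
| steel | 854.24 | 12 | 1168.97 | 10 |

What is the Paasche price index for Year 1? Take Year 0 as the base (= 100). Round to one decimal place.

Paasche price index uses current-period quantities as weights.
ΣP(Year 1)·Q(Year 1) = 231.81×5 + 1168.97×10 = 1159.05 + 11689.7 = 12848.75
ΣP(Year 0)·Q(Year 1) = 202.68×5 + 854.24×10 = 1013.4 + 8542.4 = 9555.8
Index = 12848.75 / 9555.8 × 100 = 134.4602

134.5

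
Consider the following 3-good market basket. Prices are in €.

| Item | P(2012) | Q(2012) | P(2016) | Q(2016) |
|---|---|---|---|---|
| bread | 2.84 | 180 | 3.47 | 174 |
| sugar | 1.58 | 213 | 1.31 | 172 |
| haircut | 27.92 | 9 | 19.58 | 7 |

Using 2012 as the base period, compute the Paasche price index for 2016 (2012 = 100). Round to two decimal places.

Paasche price index uses current-period quantities as weights.
ΣP(2016)·Q(2016) = 3.47×174 + 1.31×172 + 19.58×7 = 603.78 + 225.32 + 137.06 = 966.16
ΣP(2012)·Q(2016) = 2.84×174 + 1.58×172 + 27.92×7 = 494.16 + 271.76 + 195.44 = 961.36
Index = 966.16 / 961.36 × 100 = 100.4993

100.50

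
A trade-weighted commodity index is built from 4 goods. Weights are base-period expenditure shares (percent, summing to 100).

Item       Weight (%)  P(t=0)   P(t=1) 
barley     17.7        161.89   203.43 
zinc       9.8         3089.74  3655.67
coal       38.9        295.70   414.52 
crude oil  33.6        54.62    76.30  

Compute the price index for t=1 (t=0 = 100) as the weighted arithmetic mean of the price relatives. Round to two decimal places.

barley: 17.7 × (203.43/161.89) = 17.7 × 1.256594 = 22.2417
zinc: 9.8 × (3655.67/3089.74) = 9.8 × 1.183164 = 11.5950
coal: 38.9 × (414.52/295.70) = 38.9 × 1.401826 = 54.5310
crude oil: 33.6 × (76.30/54.62) = 33.6 × 1.396924 = 46.9367
Index = Σ wᵢ·(p₁ᵢ/p₀ᵢ) = 22.2417 + 11.5950 + 54.5310 + 46.9367 = 135.3044

135.30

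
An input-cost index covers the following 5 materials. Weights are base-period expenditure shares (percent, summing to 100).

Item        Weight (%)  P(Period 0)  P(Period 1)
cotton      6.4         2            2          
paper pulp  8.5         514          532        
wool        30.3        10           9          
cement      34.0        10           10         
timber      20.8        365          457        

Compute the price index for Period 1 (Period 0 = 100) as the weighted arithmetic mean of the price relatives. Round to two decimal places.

cotton: 6.4 × (2/2) = 6.4 × 1.000000 = 6.4000
paper pulp: 8.5 × (532/514) = 8.5 × 1.035019 = 8.7977
wool: 30.3 × (9/10) = 30.3 × 0.900000 = 27.2700
cement: 34.0 × (10/10) = 34.0 × 1.000000 = 34.0000
timber: 20.8 × (457/365) = 20.8 × 1.252055 = 26.0427
Index = Σ wᵢ·(p₁ᵢ/p₀ᵢ) = 6.4000 + 8.7977 + 27.2700 + 34.0000 + 26.0427 = 102.5104

102.51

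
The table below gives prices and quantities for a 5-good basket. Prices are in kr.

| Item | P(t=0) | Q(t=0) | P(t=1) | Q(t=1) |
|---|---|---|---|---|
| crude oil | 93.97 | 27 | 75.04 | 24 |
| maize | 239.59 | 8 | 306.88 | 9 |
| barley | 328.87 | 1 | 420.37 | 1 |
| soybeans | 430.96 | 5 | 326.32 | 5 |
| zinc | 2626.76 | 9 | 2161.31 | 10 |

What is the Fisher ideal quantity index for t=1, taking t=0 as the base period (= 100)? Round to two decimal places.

Laspeyres component (base-period weights):
ΣP(t=0)Q(t=1) = 93.97×24 + 239.59×9 + 328.87×1 + 430.96×5 + 2626.76×10 = 2255.28 + 2156.31 + 328.87 + 2154.8 + 26267.6 = 33162.86
ΣP(t=0)Q(t=0) = 93.97×27 + 239.59×8 + 328.87×1 + 430.96×5 + 2626.76×9 = 2537.19 + 1916.72 + 328.87 + 2154.8 + 23640.84 = 30578.42
L = 33162.86 / 30578.42 × 100 = 108.4518
Paasche component (current-period weights):
ΣP(t=1)Q(t=1) = 75.04×24 + 306.88×9 + 420.37×1 + 326.32×5 + 2161.31×10 = 1800.96 + 2761.92 + 420.37 + 1631.6 + 21613.1 = 28227.95
ΣP(t=1)Q(t=0) = 75.04×27 + 306.88×8 + 420.37×1 + 326.32×5 + 2161.31×9 = 2026.08 + 2455.04 + 420.37 + 1631.6 + 19451.79 = 25984.88
P = 28227.95 / 25984.88 × 100 = 108.6322
Fisher = √(L × P) = √(108.4518 × 108.6322) = 108.5420

108.54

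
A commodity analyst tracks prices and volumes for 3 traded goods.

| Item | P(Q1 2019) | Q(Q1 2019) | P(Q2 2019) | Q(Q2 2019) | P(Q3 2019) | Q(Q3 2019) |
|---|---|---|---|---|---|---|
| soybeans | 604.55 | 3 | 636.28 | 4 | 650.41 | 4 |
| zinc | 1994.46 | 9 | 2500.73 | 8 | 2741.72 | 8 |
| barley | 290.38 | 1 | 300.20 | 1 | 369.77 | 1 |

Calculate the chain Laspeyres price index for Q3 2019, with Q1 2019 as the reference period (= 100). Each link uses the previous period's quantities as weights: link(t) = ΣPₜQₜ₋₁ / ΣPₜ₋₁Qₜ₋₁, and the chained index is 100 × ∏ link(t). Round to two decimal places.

134.32

Link Q1 2019→Q2 2019:
ΣP(Q2 2019)Q(Q1 2019) = 636.28×3 + 2500.73×9 + 300.20×1 = 1908.84 + 22506.57 + 300.2 = 24715.61
ΣP(Q1 2019)Q(Q1 2019) = 604.55×3 + 1994.46×9 + 290.38×1 = 1813.65 + 17950.14 + 290.38 = 20054.17
link = 24715.61/20054.17 = 1.232442
Link Q2 2019→Q3 2019:
ΣP(Q3 2019)Q(Q2 2019) = 650.41×4 + 2741.72×8 + 369.77×1 = 2601.64 + 21933.76 + 369.77 = 24905.17
ΣP(Q2 2019)Q(Q2 2019) = 636.28×4 + 2500.73×8 + 300.20×1 = 2545.12 + 20005.84 + 300.2 = 22851.16
link = 24905.17/22851.16 = 1.089886
Chained index = 100 × 1.232442 × 1.089886 = 134.3222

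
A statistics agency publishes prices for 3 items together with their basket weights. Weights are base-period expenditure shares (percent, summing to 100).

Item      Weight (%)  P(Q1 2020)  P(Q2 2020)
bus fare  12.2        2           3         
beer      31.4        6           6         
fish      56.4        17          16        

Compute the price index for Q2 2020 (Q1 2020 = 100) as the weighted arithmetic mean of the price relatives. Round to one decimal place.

102.8

bus fare: 12.2 × (3/2) = 12.2 × 1.500000 = 18.3000
beer: 31.4 × (6/6) = 31.4 × 1.000000 = 31.4000
fish: 56.4 × (16/17) = 56.4 × 0.941176 = 53.0824
Index = Σ wᵢ·(p₁ᵢ/p₀ᵢ) = 18.3000 + 31.4000 + 53.0824 = 102.7824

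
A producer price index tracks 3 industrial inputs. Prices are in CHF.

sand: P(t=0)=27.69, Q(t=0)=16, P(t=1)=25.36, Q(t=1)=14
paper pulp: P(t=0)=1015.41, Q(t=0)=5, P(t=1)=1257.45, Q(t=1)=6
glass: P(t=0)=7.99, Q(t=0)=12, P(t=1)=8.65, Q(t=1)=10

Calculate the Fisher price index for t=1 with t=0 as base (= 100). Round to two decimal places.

Laspeyres component (base-period weights):
ΣP(t=1)Q(t=0) = 25.36×16 + 1257.45×5 + 8.65×12 = 405.76 + 6287.25 + 103.8 = 6796.81
ΣP(t=0)Q(t=0) = 27.69×16 + 1015.41×5 + 7.99×12 = 443.04 + 5077.05 + 95.88 = 5615.97
L = 6796.81 / 5615.97 × 100 = 121.0265
Paasche component (current-period weights):
ΣP(t=1)Q(t=1) = 25.36×14 + 1257.45×6 + 8.65×10 = 355.04 + 7544.7 + 86.5 = 7986.24
ΣP(t=0)Q(t=1) = 27.69×14 + 1015.41×6 + 7.99×10 = 387.66 + 6092.46 + 79.9 = 6560.02
P = 7986.24 / 6560.02 × 100 = 121.7411
Fisher = √(L × P) = √(121.0265 × 121.7411) = 121.3833

121.38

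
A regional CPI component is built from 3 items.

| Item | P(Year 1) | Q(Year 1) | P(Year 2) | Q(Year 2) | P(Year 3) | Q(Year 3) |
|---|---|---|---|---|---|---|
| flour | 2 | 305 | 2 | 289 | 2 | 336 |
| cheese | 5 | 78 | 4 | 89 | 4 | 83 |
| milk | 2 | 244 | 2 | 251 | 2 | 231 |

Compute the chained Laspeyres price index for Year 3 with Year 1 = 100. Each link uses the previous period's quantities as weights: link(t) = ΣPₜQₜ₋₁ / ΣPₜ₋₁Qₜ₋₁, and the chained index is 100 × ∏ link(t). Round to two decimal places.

Link Year 1→Year 2:
ΣP(Year 2)Q(Year 1) = 2×305 + 4×78 + 2×244 = 610 + 312 + 488 = 1410
ΣP(Year 1)Q(Year 1) = 2×305 + 5×78 + 2×244 = 610 + 390 + 488 = 1488
link = 1410/1488 = 0.947581
Link Year 2→Year 3:
ΣP(Year 3)Q(Year 2) = 2×289 + 4×89 + 2×251 = 578 + 356 + 502 = 1436
ΣP(Year 2)Q(Year 2) = 2×289 + 4×89 + 2×251 = 578 + 356 + 502 = 1436
link = 1436/1436 = 1.000000
Chained index = 100 × 0.947581 × 1.000000 = 94.7581

94.76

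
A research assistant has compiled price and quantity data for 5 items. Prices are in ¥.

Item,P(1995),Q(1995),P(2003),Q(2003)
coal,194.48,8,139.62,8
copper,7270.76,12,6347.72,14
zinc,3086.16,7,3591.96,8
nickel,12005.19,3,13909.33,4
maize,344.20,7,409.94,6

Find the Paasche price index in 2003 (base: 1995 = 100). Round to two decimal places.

Paasche price index uses current-period quantities as weights.
ΣP(2003)·Q(2003) = 139.62×8 + 6347.72×14 + 3591.96×8 + 13909.33×4 + 409.94×6 = 1116.96 + 88868.08 + 28735.68 + 55637.32 + 2459.64 = 176817.68
ΣP(1995)·Q(2003) = 194.48×8 + 7270.76×14 + 3086.16×8 + 12005.19×4 + 344.20×6 = 1555.84 + 101790.64 + 24689.28 + 48020.76 + 2065.2 = 178121.72
Index = 176817.68 / 178121.72 × 100 = 99.2679

99.27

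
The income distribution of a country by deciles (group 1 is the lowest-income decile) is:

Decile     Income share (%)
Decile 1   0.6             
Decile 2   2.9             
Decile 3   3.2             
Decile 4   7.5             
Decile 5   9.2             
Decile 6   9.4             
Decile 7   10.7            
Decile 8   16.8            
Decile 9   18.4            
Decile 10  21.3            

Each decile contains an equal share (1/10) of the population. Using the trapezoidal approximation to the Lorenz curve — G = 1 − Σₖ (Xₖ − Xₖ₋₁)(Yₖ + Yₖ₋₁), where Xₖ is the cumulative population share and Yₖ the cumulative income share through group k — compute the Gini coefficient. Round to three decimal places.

Cumulative income shares Yₖ: 0.0060, 0.0350, 0.0670, 0.1420, 0.2340, 0.3280, 0.4350, 0.6030, 0.7870, 1.0000
Σ (Xₖ−Xₖ₋₁)(Yₖ+Yₖ₋₁) = (1/10)(0.0060+0.0000) + (1/10)(0.0350+0.0060) + (1/10)(0.0670+0.0350) + (1/10)(0.1420+0.0670) + (1/10)(0.2340+0.1420) + (1/10)(0.3280+0.2340) + (1/10)(0.4350+0.3280) + (1/10)(0.6030+0.4350) + (1/10)(0.7870+0.6030) + (1/10)(1.0000+0.7870)
  = 0.0006 + 0.0041 + 0.0102 + 0.0209 + 0.0376 + 0.0562 + 0.0763 + 0.1038 + 0.1390 + 0.1787 = 0.6274
G = 1 − 0.6274 = 0.3726

0.373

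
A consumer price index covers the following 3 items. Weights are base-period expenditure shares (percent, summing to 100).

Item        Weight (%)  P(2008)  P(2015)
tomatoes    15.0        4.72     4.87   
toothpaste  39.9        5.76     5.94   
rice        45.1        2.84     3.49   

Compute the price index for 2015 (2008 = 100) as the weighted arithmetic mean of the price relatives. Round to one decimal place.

112.0

tomatoes: 15.0 × (4.87/4.72) = 15.0 × 1.031780 = 15.4767
toothpaste: 39.9 × (5.94/5.76) = 39.9 × 1.031250 = 41.1469
rice: 45.1 × (3.49/2.84) = 45.1 × 1.228873 = 55.4222
Index = Σ wᵢ·(p₁ᵢ/p₀ᵢ) = 15.4767 + 41.1469 + 55.4222 = 112.0458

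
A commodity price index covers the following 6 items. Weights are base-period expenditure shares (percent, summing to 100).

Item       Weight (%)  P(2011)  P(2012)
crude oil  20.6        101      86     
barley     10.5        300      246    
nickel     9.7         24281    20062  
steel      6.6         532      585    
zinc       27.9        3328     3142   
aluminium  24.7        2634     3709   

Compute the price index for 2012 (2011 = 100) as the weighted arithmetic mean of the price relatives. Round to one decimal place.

102.5

crude oil: 20.6 × (86/101) = 20.6 × 0.851485 = 17.5406
barley: 10.5 × (246/300) = 10.5 × 0.820000 = 8.6100
nickel: 9.7 × (20062/24281) = 9.7 × 0.826243 = 8.0146
steel: 6.6 × (585/532) = 6.6 × 1.099624 = 7.2575
zinc: 27.9 × (3142/3328) = 27.9 × 0.944111 = 26.3407
aluminium: 24.7 × (3709/2634) = 24.7 × 1.408125 = 34.7807
Index = Σ wᵢ·(p₁ᵢ/p₀ᵢ) = 17.5406 + 8.6100 + 8.0146 + 7.2575 + 26.3407 + 34.7807 = 102.5440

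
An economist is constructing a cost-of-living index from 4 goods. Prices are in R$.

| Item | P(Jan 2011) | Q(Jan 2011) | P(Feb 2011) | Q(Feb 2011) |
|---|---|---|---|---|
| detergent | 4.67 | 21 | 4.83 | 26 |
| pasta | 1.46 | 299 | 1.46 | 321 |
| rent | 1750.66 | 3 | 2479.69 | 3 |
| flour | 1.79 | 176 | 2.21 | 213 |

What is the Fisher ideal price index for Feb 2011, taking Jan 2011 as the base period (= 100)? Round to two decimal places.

136.88

Laspeyres component (base-period weights):
ΣP(Feb 2011)Q(Jan 2011) = 4.83×21 + 1.46×299 + 2479.69×3 + 2.21×176 = 101.43 + 436.54 + 7439.07 + 388.96 = 8366
ΣP(Jan 2011)Q(Jan 2011) = 4.67×21 + 1.46×299 + 1750.66×3 + 1.79×176 = 98.07 + 436.54 + 5251.98 + 315.04 = 6101.63
L = 8366 / 6101.63 × 100 = 137.1109
Paasche component (current-period weights):
ΣP(Feb 2011)Q(Feb 2011) = 4.83×26 + 1.46×321 + 2479.69×3 + 2.21×213 = 125.58 + 468.66 + 7439.07 + 470.73 = 8504.04
ΣP(Jan 2011)Q(Feb 2011) = 4.67×26 + 1.46×321 + 1750.66×3 + 1.79×213 = 121.42 + 468.66 + 5251.98 + 381.27 = 6223.33
P = 8504.04 / 6223.33 × 100 = 136.6477
Fisher = √(L × P) = √(137.1109 × 136.6477) = 136.8791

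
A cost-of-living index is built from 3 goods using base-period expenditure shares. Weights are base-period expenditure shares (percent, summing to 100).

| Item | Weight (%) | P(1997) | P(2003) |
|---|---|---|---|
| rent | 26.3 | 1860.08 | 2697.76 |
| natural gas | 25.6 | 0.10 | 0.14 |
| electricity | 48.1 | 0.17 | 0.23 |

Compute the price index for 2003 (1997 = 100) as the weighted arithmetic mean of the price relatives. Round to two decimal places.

139.06

rent: 26.3 × (2697.76/1860.08) = 26.3 × 1.450346 = 38.1441
natural gas: 25.6 × (0.14/0.10) = 25.6 × 1.400000 = 35.8400
electricity: 48.1 × (0.23/0.17) = 48.1 × 1.352941 = 65.0765
Index = Σ wᵢ·(p₁ᵢ/p₀ᵢ) = 38.1441 + 35.8400 + 65.0765 = 139.0606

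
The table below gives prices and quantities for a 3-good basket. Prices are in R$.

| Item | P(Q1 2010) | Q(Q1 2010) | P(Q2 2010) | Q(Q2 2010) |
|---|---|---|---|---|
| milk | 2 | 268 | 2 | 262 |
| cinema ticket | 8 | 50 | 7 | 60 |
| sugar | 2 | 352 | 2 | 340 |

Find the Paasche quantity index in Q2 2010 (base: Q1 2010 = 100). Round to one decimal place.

102.1

Paasche quantity index uses current-period prices as weights.
ΣP(Q2 2010)·Q(Q2 2010) = 2×262 + 7×60 + 2×340 = 524 + 420 + 680 = 1624
ΣP(Q2 2010)·Q(Q1 2010) = 2×268 + 7×50 + 2×352 = 536 + 350 + 704 = 1590
Index = 1624 / 1590 × 100 = 102.1384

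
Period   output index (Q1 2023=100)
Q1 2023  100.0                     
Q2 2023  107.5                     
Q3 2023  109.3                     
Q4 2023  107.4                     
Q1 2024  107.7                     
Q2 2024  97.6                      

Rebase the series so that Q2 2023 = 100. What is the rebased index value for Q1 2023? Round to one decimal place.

93.0

Rebased(Q1 2023) = 100.0 / 107.5 × 100 = 93.0233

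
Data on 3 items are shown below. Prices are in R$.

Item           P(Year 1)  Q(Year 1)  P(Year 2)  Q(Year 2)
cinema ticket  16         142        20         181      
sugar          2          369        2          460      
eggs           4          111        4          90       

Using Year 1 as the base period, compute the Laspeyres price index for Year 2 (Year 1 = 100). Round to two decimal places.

116.44

Laspeyres price index uses base-period quantities as weights.
ΣP(Year 2)·Q(Year 1) = 20×142 + 2×369 + 4×111 = 2840 + 738 + 444 = 4022
ΣP(Year 1)·Q(Year 1) = 16×142 + 2×369 + 4×111 = 2272 + 738 + 444 = 3454
Index = 4022 / 3454 × 100 = 116.4447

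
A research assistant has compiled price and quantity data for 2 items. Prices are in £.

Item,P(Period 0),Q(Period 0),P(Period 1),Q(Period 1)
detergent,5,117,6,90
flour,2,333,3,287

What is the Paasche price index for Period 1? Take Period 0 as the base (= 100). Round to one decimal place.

136.8

Paasche price index uses current-period quantities as weights.
ΣP(Period 1)·Q(Period 1) = 6×90 + 3×287 = 540 + 861 = 1401
ΣP(Period 0)·Q(Period 1) = 5×90 + 2×287 = 450 + 574 = 1024
Index = 1401 / 1024 × 100 = 136.8164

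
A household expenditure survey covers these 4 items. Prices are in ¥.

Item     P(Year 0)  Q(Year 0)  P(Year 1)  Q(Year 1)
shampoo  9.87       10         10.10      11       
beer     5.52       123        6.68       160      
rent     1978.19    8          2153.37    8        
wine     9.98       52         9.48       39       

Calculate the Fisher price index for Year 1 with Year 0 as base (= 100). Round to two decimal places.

109.00

Laspeyres component (base-period weights):
ΣP(Year 1)Q(Year 0) = 10.10×10 + 6.68×123 + 2153.37×8 + 9.48×52 = 101 + 821.64 + 17226.96 + 492.96 = 18642.56
ΣP(Year 0)Q(Year 0) = 9.87×10 + 5.52×123 + 1978.19×8 + 9.98×52 = 98.7 + 678.96 + 15825.52 + 518.96 = 17122.14
L = 18642.56 / 17122.14 × 100 = 108.8798
Paasche component (current-period weights):
ΣP(Year 1)Q(Year 1) = 10.10×11 + 6.68×160 + 2153.37×8 + 9.48×39 = 111.1 + 1068.8 + 17226.96 + 369.72 = 18776.58
ΣP(Year 0)Q(Year 1) = 9.87×11 + 5.52×160 + 1978.19×8 + 9.98×39 = 108.57 + 883.2 + 15825.52 + 389.22 = 17206.51
P = 18776.58 / 17206.51 × 100 = 109.1249
Fisher = √(L × P) = √(108.8798 × 109.1249) = 109.0023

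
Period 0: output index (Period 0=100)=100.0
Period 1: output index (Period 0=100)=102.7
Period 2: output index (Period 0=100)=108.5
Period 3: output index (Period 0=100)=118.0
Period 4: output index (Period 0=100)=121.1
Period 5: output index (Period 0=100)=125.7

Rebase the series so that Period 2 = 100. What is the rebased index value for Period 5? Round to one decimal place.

Rebased(Period 5) = 125.7 / 108.5 × 100 = 115.8525

115.9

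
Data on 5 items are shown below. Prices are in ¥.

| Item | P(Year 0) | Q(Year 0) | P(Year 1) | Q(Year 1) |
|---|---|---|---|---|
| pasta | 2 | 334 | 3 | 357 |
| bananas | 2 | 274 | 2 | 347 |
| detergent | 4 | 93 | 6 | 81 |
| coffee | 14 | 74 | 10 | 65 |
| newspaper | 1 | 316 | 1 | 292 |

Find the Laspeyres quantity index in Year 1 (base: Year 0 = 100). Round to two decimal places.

Laspeyres quantity index uses base-period prices as weights.
ΣP(Year 0)·Q(Year 1) = 2×357 + 2×347 + 4×81 + 14×65 + 1×292 = 714 + 694 + 324 + 910 + 292 = 2934
ΣP(Year 0)·Q(Year 0) = 2×334 + 2×274 + 4×93 + 14×74 + 1×316 = 668 + 548 + 372 + 1036 + 316 = 2940
Index = 2934 / 2940 × 100 = 99.7959

99.80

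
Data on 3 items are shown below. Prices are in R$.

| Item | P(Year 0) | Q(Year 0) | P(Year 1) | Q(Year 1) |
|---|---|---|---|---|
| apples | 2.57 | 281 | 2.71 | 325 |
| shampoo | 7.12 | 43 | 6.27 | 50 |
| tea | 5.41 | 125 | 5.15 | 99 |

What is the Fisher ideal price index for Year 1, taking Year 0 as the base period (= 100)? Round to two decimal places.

Laspeyres component (base-period weights):
ΣP(Year 1)Q(Year 0) = 2.71×281 + 6.27×43 + 5.15×125 = 761.51 + 269.61 + 643.75 = 1674.87
ΣP(Year 0)Q(Year 0) = 2.57×281 + 7.12×43 + 5.41×125 = 722.17 + 306.16 + 676.25 = 1704.58
L = 1674.87 / 1704.58 × 100 = 98.2570
Paasche component (current-period weights):
ΣP(Year 1)Q(Year 1) = 2.71×325 + 6.27×50 + 5.15×99 = 880.75 + 313.5 + 509.85 = 1704.1
ΣP(Year 0)Q(Year 1) = 2.57×325 + 7.12×50 + 5.41×99 = 835.25 + 356 + 535.59 = 1726.84
P = 1704.1 / 1726.84 × 100 = 98.6831
Fisher = √(L × P) = √(98.2570 × 98.6831) = 98.4699

98.47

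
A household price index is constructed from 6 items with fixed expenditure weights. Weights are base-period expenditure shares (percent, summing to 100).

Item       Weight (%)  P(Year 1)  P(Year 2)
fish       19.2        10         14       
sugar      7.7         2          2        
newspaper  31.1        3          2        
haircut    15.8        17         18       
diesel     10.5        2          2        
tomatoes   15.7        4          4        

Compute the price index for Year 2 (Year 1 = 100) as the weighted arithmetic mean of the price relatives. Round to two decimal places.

fish: 19.2 × (14/10) = 19.2 × 1.400000 = 26.8800
sugar: 7.7 × (2/2) = 7.7 × 1.000000 = 7.7000
newspaper: 31.1 × (2/3) = 31.1 × 0.666667 = 20.7333
haircut: 15.8 × (18/17) = 15.8 × 1.058824 = 16.7294
diesel: 10.5 × (2/2) = 10.5 × 1.000000 = 10.5000
tomatoes: 15.7 × (4/4) = 15.7 × 1.000000 = 15.7000
Index = Σ wᵢ·(p₁ᵢ/p₀ᵢ) = 26.8800 + 7.7000 + 20.7333 + 16.7294 + 10.5000 + 15.7000 = 98.2427

98.24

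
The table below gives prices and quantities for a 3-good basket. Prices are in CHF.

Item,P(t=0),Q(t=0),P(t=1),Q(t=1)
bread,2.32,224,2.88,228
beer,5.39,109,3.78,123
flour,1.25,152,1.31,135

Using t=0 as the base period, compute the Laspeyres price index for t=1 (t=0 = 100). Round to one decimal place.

96.8

Laspeyres price index uses base-period quantities as weights.
ΣP(t=1)·Q(t=0) = 2.88×224 + 3.78×109 + 1.31×152 = 645.12 + 412.02 + 199.12 = 1256.26
ΣP(t=0)·Q(t=0) = 2.32×224 + 5.39×109 + 1.25×152 = 519.68 + 587.51 + 190 = 1297.19
Index = 1256.26 / 1297.19 × 100 = 96.8447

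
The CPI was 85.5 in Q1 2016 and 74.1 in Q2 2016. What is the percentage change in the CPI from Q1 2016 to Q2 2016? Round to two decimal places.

Change = (74.1 − 85.5) / 85.5 × 100
       = -11.4 / 85.5 × 100 = -13.3333%

-13.33%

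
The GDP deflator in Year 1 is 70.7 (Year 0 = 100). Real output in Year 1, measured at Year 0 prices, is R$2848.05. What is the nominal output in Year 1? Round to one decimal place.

2013.6

Nominal = Real × (Index/100) = 2848.05 × (70.7/100)
        = 2848.05 × 0.707 = 2013.5714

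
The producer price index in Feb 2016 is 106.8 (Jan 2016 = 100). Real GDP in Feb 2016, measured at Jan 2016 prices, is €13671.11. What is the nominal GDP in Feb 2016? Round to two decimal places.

14600.75

Nominal = Real × (Index/100) = 13671.11 × (106.8/100)
        = 13671.11 × 1.068 = 14600.7455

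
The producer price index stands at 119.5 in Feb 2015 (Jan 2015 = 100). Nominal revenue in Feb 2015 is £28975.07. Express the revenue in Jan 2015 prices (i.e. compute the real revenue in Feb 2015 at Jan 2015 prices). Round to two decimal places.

24246.92

Real = Nominal ÷ (Index/100) = 28975.07 ÷ (119.5/100)
     = 28975.07 ÷ 1.195 = 24246.9205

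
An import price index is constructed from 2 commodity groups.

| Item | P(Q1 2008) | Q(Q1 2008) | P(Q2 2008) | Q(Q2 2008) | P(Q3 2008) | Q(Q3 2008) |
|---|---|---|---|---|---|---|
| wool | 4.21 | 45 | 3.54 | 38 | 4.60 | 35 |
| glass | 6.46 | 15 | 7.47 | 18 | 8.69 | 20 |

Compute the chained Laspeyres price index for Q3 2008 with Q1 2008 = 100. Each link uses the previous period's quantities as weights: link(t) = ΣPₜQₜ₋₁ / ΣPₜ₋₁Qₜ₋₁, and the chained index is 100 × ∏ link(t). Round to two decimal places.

116.69

Link Q1 2008→Q2 2008:
ΣP(Q2 2008)Q(Q1 2008) = 3.54×45 + 7.47×15 = 159.3 + 112.05 = 271.35
ΣP(Q1 2008)Q(Q1 2008) = 4.21×45 + 6.46×15 = 189.45 + 96.9 = 286.35
link = 271.35/286.35 = 0.947617
Link Q2 2008→Q3 2008:
ΣP(Q3 2008)Q(Q2 2008) = 4.60×38 + 8.69×18 = 174.8 + 156.42 = 331.22
ΣP(Q2 2008)Q(Q2 2008) = 3.54×38 + 7.47×18 = 134.52 + 134.46 = 268.98
link = 331.22/268.98 = 1.231393
Chained index = 100 × 0.947617 × 1.231393 = 116.6888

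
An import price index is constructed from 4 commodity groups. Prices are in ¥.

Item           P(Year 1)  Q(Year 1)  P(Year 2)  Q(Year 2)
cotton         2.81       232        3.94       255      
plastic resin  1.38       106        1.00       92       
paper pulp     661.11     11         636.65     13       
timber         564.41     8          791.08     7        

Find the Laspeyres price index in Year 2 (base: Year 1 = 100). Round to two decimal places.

114.03

Laspeyres price index uses base-period quantities as weights.
ΣP(Year 2)·Q(Year 1) = 3.94×232 + 1.00×106 + 636.65×11 + 791.08×8 = 914.08 + 106 + 7003.15 + 6328.64 = 14351.87
ΣP(Year 1)·Q(Year 1) = 2.81×232 + 1.38×106 + 661.11×11 + 564.41×8 = 651.92 + 146.28 + 7272.21 + 4515.28 = 12585.69
Index = 14351.87 / 12585.69 × 100 = 114.0332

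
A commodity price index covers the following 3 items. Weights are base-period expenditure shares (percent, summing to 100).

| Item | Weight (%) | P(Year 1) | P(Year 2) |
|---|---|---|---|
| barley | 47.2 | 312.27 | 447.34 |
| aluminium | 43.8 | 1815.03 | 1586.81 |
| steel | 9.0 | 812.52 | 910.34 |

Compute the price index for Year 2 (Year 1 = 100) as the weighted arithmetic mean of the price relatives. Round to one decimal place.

barley: 47.2 × (447.34/312.27) = 47.2 × 1.432542 = 67.6160
aluminium: 43.8 × (1586.81/1815.03) = 43.8 × 0.874261 = 38.2926
steel: 9.0 × (910.34/812.52) = 9.0 × 1.120391 = 10.0835
Index = Σ wᵢ·(p₁ᵢ/p₀ᵢ) = 67.6160 + 38.2926 + 10.0835 = 115.9922

116.0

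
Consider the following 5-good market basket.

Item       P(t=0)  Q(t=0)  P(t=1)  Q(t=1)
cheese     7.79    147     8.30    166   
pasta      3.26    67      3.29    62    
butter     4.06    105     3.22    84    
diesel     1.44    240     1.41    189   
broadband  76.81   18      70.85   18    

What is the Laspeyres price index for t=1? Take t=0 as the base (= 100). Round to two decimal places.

96.43

Laspeyres price index uses base-period quantities as weights.
ΣP(t=1)·Q(t=0) = 8.30×147 + 3.29×67 + 3.22×105 + 1.41×240 + 70.85×18 = 1220.1 + 220.43 + 338.1 + 338.4 + 1275.3 = 3392.33
ΣP(t=0)·Q(t=0) = 7.79×147 + 3.26×67 + 4.06×105 + 1.44×240 + 76.81×18 = 1145.13 + 218.42 + 426.3 + 345.6 + 1382.58 = 3518.03
Index = 3392.33 / 3518.03 × 100 = 96.4270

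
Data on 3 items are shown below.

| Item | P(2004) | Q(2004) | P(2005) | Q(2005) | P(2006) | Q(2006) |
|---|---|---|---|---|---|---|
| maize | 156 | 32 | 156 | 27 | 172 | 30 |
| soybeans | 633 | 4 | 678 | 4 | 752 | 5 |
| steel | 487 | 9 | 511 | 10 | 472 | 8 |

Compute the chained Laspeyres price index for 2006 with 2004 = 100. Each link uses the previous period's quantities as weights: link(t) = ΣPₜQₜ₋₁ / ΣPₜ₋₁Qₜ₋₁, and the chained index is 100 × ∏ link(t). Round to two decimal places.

106.23

Link 2004→2005:
ΣP(2005)Q(2004) = 156×32 + 678×4 + 511×9 = 4992 + 2712 + 4599 = 12303
ΣP(2004)Q(2004) = 156×32 + 633×4 + 487×9 = 4992 + 2532 + 4383 = 11907
link = 12303/11907 = 1.033258
Link 2005→2006:
ΣP(2006)Q(2005) = 172×27 + 752×4 + 472×10 = 4644 + 3008 + 4720 = 12372
ΣP(2005)Q(2005) = 156×27 + 678×4 + 511×10 = 4212 + 2712 + 5110 = 12034
link = 12372/12034 = 1.028087
Chained index = 100 × 1.033258 × 1.028087 = 106.2279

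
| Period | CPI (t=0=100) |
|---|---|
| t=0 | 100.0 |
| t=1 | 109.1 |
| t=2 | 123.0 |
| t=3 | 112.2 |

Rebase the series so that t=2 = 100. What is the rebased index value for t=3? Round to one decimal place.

91.2

Rebased(t=3) = 112.2 / 123.0 × 100 = 91.2195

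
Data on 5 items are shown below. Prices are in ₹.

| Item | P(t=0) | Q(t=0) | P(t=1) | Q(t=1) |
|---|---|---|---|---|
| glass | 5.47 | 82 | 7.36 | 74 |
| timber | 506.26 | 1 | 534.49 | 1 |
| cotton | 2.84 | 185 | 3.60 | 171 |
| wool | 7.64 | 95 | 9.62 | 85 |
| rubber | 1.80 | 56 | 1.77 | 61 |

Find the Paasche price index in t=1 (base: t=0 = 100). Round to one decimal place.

Paasche price index uses current-period quantities as weights.
ΣP(t=1)·Q(t=1) = 7.36×74 + 534.49×1 + 3.60×171 + 9.62×85 + 1.77×61 = 544.64 + 534.49 + 615.6 + 817.7 + 107.97 = 2620.4
ΣP(t=0)·Q(t=1) = 5.47×74 + 506.26×1 + 2.84×171 + 7.64×85 + 1.80×61 = 404.78 + 506.26 + 485.64 + 649.4 + 109.8 = 2155.88
Index = 2620.4 / 2155.88 × 100 = 121.5467

121.5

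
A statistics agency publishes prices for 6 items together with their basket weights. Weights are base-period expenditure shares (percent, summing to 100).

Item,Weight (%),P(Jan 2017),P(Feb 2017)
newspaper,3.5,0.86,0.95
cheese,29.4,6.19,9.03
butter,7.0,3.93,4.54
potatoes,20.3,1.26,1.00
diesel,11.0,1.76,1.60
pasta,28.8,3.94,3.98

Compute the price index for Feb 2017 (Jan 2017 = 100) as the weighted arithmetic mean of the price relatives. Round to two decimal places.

newspaper: 3.5 × (0.95/0.86) = 3.5 × 1.104651 = 3.8663
cheese: 29.4 × (9.03/6.19) = 29.4 × 1.458805 = 42.8889
butter: 7.0 × (4.54/3.93) = 7.0 × 1.155216 = 8.0865
potatoes: 20.3 × (1.00/1.26) = 20.3 × 0.793651 = 16.1111
diesel: 11.0 × (1.60/1.76) = 11.0 × 0.909091 = 10.0000
pasta: 28.8 × (3.98/3.94) = 28.8 × 1.010152 = 29.0924
Index = Σ wᵢ·(p₁ᵢ/p₀ᵢ) = 3.8663 + 42.8889 + 8.0865 + 16.1111 + 10.0000 + 29.0924 = 110.0451

110.05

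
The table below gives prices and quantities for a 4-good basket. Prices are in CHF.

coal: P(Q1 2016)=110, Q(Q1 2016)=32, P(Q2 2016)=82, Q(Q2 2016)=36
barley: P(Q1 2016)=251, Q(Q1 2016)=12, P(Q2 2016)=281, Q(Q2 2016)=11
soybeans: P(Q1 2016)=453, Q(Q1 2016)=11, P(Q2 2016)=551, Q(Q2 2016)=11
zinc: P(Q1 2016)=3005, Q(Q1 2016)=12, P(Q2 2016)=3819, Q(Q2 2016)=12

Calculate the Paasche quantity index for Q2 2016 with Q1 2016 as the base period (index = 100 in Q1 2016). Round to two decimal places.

100.08

Paasche quantity index uses current-period prices as weights.
ΣP(Q2 2016)·Q(Q2 2016) = 82×36 + 281×11 + 551×11 + 3819×12 = 2952 + 3091 + 6061 + 45828 = 57932
ΣP(Q2 2016)·Q(Q1 2016) = 82×32 + 281×12 + 551×11 + 3819×12 = 2624 + 3372 + 6061 + 45828 = 57885
Index = 57932 / 57885 × 100 = 100.0812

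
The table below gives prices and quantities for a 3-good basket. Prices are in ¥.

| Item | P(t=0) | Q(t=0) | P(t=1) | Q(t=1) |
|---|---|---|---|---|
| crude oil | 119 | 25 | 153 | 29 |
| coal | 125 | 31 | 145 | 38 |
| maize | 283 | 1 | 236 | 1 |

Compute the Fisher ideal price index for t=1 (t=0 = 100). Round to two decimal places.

119.99

Laspeyres component (base-period weights):
ΣP(t=1)Q(t=0) = 153×25 + 145×31 + 236×1 = 3825 + 4495 + 236 = 8556
ΣP(t=0)Q(t=0) = 119×25 + 125×31 + 283×1 = 2975 + 3875 + 283 = 7133
L = 8556 / 7133 × 100 = 119.9495
Paasche component (current-period weights):
ΣP(t=1)Q(t=1) = 153×29 + 145×38 + 236×1 = 4437 + 5510 + 236 = 10183
ΣP(t=0)Q(t=1) = 119×29 + 125×38 + 283×1 = 3451 + 4750 + 283 = 8484
P = 10183 / 8484 × 100 = 120.0259
Fisher = √(L × P) = √(119.9495 × 120.0259) = 119.9877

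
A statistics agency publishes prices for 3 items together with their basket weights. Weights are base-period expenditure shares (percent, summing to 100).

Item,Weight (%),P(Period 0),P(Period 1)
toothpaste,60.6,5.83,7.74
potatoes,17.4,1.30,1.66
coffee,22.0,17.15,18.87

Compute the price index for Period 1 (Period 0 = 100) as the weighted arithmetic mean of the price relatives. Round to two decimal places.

toothpaste: 60.6 × (7.74/5.83) = 60.6 × 1.327616 = 80.4535
potatoes: 17.4 × (1.66/1.30) = 17.4 × 1.276923 = 22.2185
coffee: 22.0 × (18.87/17.15) = 22.0 × 1.100292 = 24.2064
Index = Σ wᵢ·(p₁ᵢ/p₀ᵢ) = 80.4535 + 22.2185 + 24.2064 = 126.8784

126.88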